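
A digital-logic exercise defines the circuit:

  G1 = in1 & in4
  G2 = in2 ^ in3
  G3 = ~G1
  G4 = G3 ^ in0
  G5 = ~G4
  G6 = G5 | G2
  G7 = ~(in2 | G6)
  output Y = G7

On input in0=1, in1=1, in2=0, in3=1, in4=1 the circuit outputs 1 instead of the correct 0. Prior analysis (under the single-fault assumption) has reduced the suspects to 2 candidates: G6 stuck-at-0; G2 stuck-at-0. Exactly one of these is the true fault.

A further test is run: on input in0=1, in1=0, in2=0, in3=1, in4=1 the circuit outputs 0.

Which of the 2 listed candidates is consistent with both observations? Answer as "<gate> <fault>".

G2 stuck-at-0

Evaluate each candidate on input in0=1, in1=0, in2=0, in3=1, in4=1:
  G6 stuck-at-0: G1=0, G2=1, G3=1, G4=0, G5=1, G6=0 [stuck-at-0], G7=1 → 1 — eliminated
  G2 stuck-at-0: G1=0, G2=0 [stuck-at-0], G3=1, G4=0, G5=1, G6=1, G7=0 → 0 — matches
Only G2 stuck-at-0 reproduces the observed 0.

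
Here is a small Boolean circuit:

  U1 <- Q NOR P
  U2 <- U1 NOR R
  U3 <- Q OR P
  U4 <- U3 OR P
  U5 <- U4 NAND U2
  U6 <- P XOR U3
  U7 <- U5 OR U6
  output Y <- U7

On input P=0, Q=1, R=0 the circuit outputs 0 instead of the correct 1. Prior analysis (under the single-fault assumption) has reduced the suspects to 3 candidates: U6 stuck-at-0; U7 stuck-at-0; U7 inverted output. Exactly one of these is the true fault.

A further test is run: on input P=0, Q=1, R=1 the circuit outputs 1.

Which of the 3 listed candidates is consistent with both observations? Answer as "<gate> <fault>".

U6 stuck-at-0

Evaluate each candidate on input P=0, Q=1, R=1:
  U6 stuck-at-0: U1=0, U2=0, U3=1, U4=1, U5=1, U6=0 [stuck-at-0], U7=1 → 1 — matches
  U7 stuck-at-0: U1=0, U2=0, U3=1, U4=1, U5=1, U6=1, U7=0 [stuck-at-0] → 0 — eliminated
  U7 inverted output: U1=0, U2=0, U3=1, U4=1, U5=1, U6=1, U7=0 [inverted output] → 0 — eliminated
Only U6 stuck-at-0 reproduces the observed 1.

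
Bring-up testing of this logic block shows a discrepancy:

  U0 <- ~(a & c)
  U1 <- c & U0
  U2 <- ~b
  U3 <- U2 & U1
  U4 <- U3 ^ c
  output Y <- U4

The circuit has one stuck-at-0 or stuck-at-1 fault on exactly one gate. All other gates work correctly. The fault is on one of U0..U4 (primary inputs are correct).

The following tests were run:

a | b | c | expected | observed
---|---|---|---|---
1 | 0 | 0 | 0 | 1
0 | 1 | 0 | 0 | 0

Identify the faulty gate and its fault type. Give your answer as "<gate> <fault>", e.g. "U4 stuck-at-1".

Fault-free values for test 1 (a=1, b=0, c=0): U0=1, U1=0, U2=1, U3=0, U4=0, giving Y=0. Observed 1.
Test 1: faults giving observed 1 are {U1 stuck-at-1, U3 stuck-at-1, U4 stuck-at-1}.
Test 2 (a=0, b=1, c=0): fault-free U0=1, U1=0, U2=0, U3=0, U4=0 → 0; observed 0. Eliminates U3 stuck-at-1, U4 stuck-at-1.
Only U1 stuck-at-1 is consistent with every test.

U1 stuck-at-1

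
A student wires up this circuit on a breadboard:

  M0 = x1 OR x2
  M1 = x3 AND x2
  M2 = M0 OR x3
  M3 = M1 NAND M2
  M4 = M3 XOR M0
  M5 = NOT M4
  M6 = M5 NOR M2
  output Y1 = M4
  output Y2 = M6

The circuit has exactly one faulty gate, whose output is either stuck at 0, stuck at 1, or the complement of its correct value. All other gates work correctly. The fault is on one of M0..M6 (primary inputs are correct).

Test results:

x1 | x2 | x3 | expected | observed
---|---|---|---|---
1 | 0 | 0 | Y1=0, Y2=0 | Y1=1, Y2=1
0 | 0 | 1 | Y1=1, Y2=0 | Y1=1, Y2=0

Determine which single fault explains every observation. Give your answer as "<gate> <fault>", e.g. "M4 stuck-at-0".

M0 stuck-at-0

Fault-free values for test 1 (x1=1, x2=0, x3=0): M0=1, M1=0, M2=1, M3=1, M4=0, M5=1, M6=0, giving Y1=0, Y2=0. Observed Y1=1, Y2=1.
Test 1: faults giving observed Y1=1, Y2=1 are {M0 stuck-at-0, M0 inverted output}.
Test 2 (x1=0, x2=0, x3=1): fault-free M0=0, M1=0, M2=1, M3=1, M4=1, M5=0, M6=0 → Y1=1, Y2=0; observed Y1=1, Y2=0. Eliminates M0 inverted output.
Only M0 stuck-at-0 is consistent with every test.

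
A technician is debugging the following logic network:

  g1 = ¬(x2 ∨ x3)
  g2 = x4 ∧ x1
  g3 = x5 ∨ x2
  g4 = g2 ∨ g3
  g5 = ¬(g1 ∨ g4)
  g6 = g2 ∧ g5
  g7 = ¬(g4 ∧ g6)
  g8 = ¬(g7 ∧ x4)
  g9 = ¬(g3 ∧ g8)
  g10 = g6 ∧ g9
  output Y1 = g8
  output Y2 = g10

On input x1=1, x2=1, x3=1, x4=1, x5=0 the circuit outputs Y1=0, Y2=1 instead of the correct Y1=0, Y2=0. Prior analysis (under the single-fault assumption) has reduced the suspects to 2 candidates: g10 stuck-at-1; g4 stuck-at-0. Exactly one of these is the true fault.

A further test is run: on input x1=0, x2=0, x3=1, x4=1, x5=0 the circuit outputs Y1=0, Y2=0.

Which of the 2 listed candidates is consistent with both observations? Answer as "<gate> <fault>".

g4 stuck-at-0

Evaluate each candidate on input x1=0, x2=0, x3=1, x4=1, x5=0:
  g10 stuck-at-1: g1=0, g2=0, g3=0, g4=0, g5=1, g6=0, g7=1, g8=0, g9=1, g10=1 [stuck-at-1] → Y1=0, Y2=1 — eliminated
  g4 stuck-at-0: g1=0, g2=0, g3=0, g4=0 [stuck-at-0], g5=1, g6=0, g7=1, g8=0, g9=1, g10=0 → Y1=0, Y2=0 — matches
Only g4 stuck-at-0 reproduces the observed Y1=0, Y2=0.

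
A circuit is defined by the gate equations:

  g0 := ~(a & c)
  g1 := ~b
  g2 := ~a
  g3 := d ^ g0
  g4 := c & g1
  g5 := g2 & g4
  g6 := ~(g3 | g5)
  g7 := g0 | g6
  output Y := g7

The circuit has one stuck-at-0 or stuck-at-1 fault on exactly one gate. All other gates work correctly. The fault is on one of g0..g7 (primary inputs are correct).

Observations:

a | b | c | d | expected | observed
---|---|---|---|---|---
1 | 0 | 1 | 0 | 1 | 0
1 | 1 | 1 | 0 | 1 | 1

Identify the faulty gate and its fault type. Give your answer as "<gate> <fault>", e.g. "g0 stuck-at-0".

g2 stuck-at-1

Fault-free values for test 1 (a=1, b=0, c=1, d=0): g0=0, g1=1, g2=0, g3=0, g4=1, g5=0, g6=1, g7=1, giving Y=1. Observed 0.
Test 1: faults giving observed 0 are {g2 stuck-at-1, g3 stuck-at-1, g5 stuck-at-1, g6 stuck-at-0, g7 stuck-at-0}.
Test 2 (a=1, b=1, c=1, d=0): fault-free g0=0, g1=0, g2=0, g3=0, g4=0, g5=0, g6=1, g7=1 → 1; observed 1. Eliminates g3 stuck-at-1, g5 stuck-at-1, g6 stuck-at-0, g7 stuck-at-0.
Only g2 stuck-at-1 is consistent with every test.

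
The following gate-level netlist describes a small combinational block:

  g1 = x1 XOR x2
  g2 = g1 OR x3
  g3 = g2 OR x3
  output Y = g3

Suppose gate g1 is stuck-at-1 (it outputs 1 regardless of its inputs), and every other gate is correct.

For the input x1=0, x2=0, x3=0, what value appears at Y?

Propagate with g1 forced: g1=1 [stuck-at-1], g2=1, g3=1.
So Y = 1. (Without the fault it would be 0.)

1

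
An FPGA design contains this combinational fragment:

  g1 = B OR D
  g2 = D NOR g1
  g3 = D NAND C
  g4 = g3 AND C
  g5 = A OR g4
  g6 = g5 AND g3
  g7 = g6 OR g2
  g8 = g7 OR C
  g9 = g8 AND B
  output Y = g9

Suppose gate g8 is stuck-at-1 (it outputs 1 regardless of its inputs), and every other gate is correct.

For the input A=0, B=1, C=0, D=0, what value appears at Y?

1

Propagate with g8 forced: g1=1, g2=0, g3=1, g4=0, g5=0, g6=0, g7=0, g8=1 [stuck-at-1], g9=1.
So Y = 1. (Without the fault it would be 0.)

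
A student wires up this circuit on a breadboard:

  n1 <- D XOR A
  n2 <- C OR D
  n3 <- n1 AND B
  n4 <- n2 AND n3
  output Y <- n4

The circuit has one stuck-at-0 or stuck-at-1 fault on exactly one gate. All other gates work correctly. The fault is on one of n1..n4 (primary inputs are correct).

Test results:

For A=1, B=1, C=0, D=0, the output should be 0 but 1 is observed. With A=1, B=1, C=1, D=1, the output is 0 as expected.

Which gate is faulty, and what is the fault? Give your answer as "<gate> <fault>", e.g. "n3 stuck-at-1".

n2 stuck-at-1

Fault-free values for test 1 (A=1, B=1, C=0, D=0): n1=1, n2=0, n3=1, n4=0, giving Y=0. Observed 1.
Test 1: faults giving observed 1 are {n2 stuck-at-1, n4 stuck-at-1}.
Test 2 (A=1, B=1, C=1, D=1): fault-free n1=0, n2=1, n3=0, n4=0 → 0; observed 0. Eliminates n4 stuck-at-1.
Only n2 stuck-at-1 is consistent with every test.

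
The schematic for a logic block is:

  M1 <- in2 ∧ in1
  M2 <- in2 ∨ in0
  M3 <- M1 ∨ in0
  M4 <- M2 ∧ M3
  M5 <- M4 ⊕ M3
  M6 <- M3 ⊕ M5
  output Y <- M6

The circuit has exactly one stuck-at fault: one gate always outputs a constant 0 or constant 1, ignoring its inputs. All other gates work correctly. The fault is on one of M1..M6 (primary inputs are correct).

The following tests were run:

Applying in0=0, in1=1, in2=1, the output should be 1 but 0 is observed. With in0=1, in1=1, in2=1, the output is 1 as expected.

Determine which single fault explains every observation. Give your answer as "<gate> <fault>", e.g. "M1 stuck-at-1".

Fault-free values for test 1 (in0=0, in1=1, in2=1): M1=1, M2=1, M3=1, M4=1, M5=0, M6=1, giving Y=1. Observed 0.
Test 1: faults giving observed 0 are {M1 stuck-at-0, M2 stuck-at-0, M3 stuck-at-0, M4 stuck-at-0, M5 stuck-at-1, M6 stuck-at-0}.
Test 2 (in0=1, in1=1, in2=1): fault-free M1=1, M2=1, M3=1, M4=1, M5=0, M6=1 → 1; observed 1. Eliminates M2 stuck-at-0, M3 stuck-at-0, M4 stuck-at-0, M5 stuck-at-1, M6 stuck-at-0.
Only M1 stuck-at-0 is consistent with every test.

M1 stuck-at-0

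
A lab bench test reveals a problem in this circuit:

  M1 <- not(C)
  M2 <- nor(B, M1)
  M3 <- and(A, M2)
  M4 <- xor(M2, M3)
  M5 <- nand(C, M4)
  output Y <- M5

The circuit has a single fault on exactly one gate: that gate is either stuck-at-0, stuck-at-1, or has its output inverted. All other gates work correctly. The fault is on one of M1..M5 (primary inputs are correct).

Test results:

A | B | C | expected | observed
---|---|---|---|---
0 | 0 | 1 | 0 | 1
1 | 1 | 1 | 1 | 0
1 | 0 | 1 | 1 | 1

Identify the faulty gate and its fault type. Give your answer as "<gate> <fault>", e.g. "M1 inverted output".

Fault-free values for test 1 (A=0, B=0, C=1): M1=0, M2=1, M3=0, M4=1, M5=0, giving Y=0. Observed 1.
Test 1: faults giving observed 1 are {M1 stuck-at-1, M1 inverted output, M2 stuck-at-0, M2 inverted output, M3 stuck-at-1, M3 inverted output, M4 stuck-at-0, M4 inverted output, M5 stuck-at-1, M5 inverted output}.
Test 2 (A=1, B=1, C=1): fault-free M1=0, M2=0, M3=0, M4=0, M5=1 → 1; observed 0. Eliminates M1 stuck-at-1, M1 inverted output, M2 stuck-at-0, M2 inverted output, M4 stuck-at-0, M5 stuck-at-1.
Test 3 (A=1, B=0, C=1): fault-free M1=0, M2=1, M3=1, M4=0, M5=1 → 1; observed 1. Eliminates M3 inverted output, M4 inverted output, M5 inverted output.
Only M3 stuck-at-1 is consistent with every test.

M3 stuck-at-1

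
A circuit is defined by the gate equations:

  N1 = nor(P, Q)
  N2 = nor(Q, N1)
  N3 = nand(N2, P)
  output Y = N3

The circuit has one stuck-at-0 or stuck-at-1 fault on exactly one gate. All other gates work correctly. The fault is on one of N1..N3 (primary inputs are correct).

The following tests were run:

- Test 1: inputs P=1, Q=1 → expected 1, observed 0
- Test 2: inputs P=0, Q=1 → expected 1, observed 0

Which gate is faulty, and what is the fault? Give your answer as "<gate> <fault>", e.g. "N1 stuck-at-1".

N3 stuck-at-0

Fault-free values for test 1 (P=1, Q=1): N1=0, N2=0, N3=1, giving Y=1. Observed 0.
Test 1: faults giving observed 0 are {N2 stuck-at-1, N3 stuck-at-0}.
Test 2 (P=0, Q=1): fault-free N1=0, N2=0, N3=1 → 1; observed 0. Eliminates N2 stuck-at-1.
Only N3 stuck-at-0 is consistent with every test.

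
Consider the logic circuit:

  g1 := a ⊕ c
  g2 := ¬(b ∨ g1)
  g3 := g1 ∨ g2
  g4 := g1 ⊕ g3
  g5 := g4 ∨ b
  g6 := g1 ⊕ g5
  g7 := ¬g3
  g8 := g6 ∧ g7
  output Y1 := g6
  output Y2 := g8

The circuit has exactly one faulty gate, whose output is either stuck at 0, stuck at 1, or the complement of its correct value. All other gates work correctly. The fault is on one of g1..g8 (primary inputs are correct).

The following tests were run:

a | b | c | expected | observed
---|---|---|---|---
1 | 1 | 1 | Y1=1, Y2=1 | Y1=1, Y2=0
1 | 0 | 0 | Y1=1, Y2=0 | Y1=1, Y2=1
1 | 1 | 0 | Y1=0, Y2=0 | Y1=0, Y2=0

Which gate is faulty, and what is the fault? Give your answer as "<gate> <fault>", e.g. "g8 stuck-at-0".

Fault-free values for test 1 (a=1, b=1, c=1): g1=0, g2=0, g3=0, g4=0, g5=1, g6=1, g7=1, g8=1, giving Y1=1, Y2=1. Observed Y1=1, Y2=0.
Test 1: faults giving observed Y1=1, Y2=0 are {g2 stuck-at-1, g2 inverted output, g3 stuck-at-1, g3 inverted output, g7 stuck-at-0, g7 inverted output, g8 stuck-at-0, g8 inverted output}.
Test 2 (a=1, b=0, c=0): fault-free g1=1, g2=0, g3=1, g4=0, g5=0, g6=1, g7=0, g8=0 → Y1=1, Y2=0; observed Y1=1, Y2=1. Eliminates g2 stuck-at-1, g2 inverted output, g3 stuck-at-1, g3 inverted output, g7 stuck-at-0, g8 stuck-at-0.
Test 3 (a=1, b=1, c=0): fault-free g1=1, g2=0, g3=1, g4=0, g5=1, g6=0, g7=0, g8=0 → Y1=0, Y2=0; observed Y1=0, Y2=0. Eliminates g8 inverted output.
Only g7 inverted output is consistent with every test.

g7 inverted output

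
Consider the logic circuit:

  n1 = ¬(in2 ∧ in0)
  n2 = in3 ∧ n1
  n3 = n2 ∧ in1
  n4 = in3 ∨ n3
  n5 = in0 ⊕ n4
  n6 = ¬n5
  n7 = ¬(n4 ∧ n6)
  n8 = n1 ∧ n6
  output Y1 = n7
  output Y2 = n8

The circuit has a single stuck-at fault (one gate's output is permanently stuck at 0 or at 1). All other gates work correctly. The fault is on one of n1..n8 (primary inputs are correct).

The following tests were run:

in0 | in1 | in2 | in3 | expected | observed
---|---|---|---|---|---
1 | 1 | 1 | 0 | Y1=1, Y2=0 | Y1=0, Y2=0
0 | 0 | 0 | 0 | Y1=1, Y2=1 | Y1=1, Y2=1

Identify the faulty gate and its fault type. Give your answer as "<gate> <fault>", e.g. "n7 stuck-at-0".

Fault-free values for test 1 (in0=1, in1=1, in2=1, in3=0): n1=0, n2=0, n3=0, n4=0, n5=1, n6=0, n7=1, n8=0, giving Y1=1, Y2=0. Observed Y1=0, Y2=0.
Test 1: faults giving observed Y1=0, Y2=0 are {n2 stuck-at-1, n3 stuck-at-1, n4 stuck-at-1, n7 stuck-at-0}.
Test 2 (in0=0, in1=0, in2=0, in3=0): fault-free n1=1, n2=0, n3=0, n4=0, n5=0, n6=1, n7=1, n8=1 → Y1=1, Y2=1; observed Y1=1, Y2=1. Eliminates n3 stuck-at-1, n4 stuck-at-1, n7 stuck-at-0.
Only n2 stuck-at-1 is consistent with every test.

n2 stuck-at-1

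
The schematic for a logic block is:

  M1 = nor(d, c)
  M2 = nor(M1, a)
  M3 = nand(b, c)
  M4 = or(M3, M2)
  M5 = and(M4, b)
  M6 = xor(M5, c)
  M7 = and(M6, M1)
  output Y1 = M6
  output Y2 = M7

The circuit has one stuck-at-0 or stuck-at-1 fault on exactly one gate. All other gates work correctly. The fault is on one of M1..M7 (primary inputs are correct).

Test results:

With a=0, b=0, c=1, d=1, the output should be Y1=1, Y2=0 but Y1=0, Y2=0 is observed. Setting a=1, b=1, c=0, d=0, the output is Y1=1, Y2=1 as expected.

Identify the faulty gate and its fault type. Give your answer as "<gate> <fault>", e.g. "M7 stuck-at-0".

M5 stuck-at-1

Fault-free values for test 1 (a=0, b=0, c=1, d=1): M1=0, M2=1, M3=1, M4=1, M5=0, M6=1, M7=0, giving Y1=1, Y2=0. Observed Y1=0, Y2=0.
Test 1: faults giving observed Y1=0, Y2=0 are {M5 stuck-at-1, M6 stuck-at-0}.
Test 2 (a=1, b=1, c=0, d=0): fault-free M1=1, M2=0, M3=1, M4=1, M5=1, M6=1, M7=1 → Y1=1, Y2=1; observed Y1=1, Y2=1. Eliminates M6 stuck-at-0.
Only M5 stuck-at-1 is consistent with every test.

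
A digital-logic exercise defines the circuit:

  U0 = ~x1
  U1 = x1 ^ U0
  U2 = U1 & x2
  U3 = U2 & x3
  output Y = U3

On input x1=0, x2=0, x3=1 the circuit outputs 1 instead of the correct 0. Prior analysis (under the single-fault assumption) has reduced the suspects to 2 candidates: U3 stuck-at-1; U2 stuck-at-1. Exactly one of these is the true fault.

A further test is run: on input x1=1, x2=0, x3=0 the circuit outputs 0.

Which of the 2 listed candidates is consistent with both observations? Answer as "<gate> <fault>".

Evaluate each candidate on input x1=1, x2=0, x3=0:
  U3 stuck-at-1: U0=0, U1=1, U2=0, U3=1 [stuck-at-1] → 1 — eliminated
  U2 stuck-at-1: U0=0, U1=1, U2=1 [stuck-at-1], U3=0 → 0 — matches
Only U2 stuck-at-1 reproduces the observed 0.

U2 stuck-at-1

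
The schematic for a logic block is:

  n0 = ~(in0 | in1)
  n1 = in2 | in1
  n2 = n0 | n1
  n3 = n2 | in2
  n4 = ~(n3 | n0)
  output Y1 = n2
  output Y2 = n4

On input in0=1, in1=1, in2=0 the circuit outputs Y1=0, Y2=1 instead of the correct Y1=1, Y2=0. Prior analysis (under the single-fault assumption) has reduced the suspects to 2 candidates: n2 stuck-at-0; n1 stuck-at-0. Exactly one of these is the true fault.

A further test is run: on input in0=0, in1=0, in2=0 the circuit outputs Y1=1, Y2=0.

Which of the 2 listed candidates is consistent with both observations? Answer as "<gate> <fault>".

Evaluate each candidate on input in0=0, in1=0, in2=0:
  n2 stuck-at-0: n0=1, n1=0, n2=0 [stuck-at-0], n3=0, n4=0 → Y1=0, Y2=0 — eliminated
  n1 stuck-at-0: n0=1, n1=0 [stuck-at-0], n2=1, n3=1, n4=0 → Y1=1, Y2=0 — matches
Only n1 stuck-at-0 reproduces the observed Y1=1, Y2=0.

n1 stuck-at-0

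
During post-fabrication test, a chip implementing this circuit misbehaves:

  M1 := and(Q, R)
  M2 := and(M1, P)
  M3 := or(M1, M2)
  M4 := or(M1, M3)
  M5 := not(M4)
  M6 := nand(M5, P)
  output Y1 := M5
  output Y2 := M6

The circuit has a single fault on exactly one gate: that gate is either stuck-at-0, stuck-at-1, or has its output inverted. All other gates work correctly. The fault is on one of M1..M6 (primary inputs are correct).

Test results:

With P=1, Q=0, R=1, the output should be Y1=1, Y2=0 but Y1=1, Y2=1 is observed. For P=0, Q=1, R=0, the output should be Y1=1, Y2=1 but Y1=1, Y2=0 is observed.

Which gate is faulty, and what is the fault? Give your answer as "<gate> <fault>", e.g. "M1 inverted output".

Fault-free values for test 1 (P=1, Q=0, R=1): M1=0, M2=0, M3=0, M4=0, M5=1, M6=0, giving Y1=1, Y2=0. Observed Y1=1, Y2=1.
Test 1: faults giving observed Y1=1, Y2=1 are {M6 stuck-at-1, M6 inverted output}.
Test 2 (P=0, Q=1, R=0): fault-free M1=0, M2=0, M3=0, M4=0, M5=1, M6=1 → Y1=1, Y2=1; observed Y1=1, Y2=0. Eliminates M6 stuck-at-1.
Only M6 inverted output is consistent with every test.

M6 inverted output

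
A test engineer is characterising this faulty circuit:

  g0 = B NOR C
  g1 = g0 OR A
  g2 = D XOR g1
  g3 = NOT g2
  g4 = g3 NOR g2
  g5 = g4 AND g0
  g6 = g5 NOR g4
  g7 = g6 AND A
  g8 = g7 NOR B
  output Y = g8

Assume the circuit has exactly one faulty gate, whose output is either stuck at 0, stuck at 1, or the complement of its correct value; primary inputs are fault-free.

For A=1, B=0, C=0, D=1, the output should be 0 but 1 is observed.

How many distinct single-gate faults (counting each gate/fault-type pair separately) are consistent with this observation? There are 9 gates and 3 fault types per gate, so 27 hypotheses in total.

Fault-free: g0=1, g1=1, g2=0, g3=1, g4=0, g5=0, g6=1, g7=1, g8=0 → 0. Observed 1.
  g0: none of the 3 fault types match ✗
  g1: none of the 3 fault types match ✗
  g2: none of the 3 fault types match ✗
  g3: stuck-at-0, inverted output ✓; others ✗
  g4: stuck-at-1, inverted output ✓; others ✗
  g5: stuck-at-1, inverted output ✓; others ✗
  g6: stuck-at-0, inverted output ✓; others ✗
  g7: stuck-at-0, inverted output ✓; others ✗
  g8: stuck-at-1, inverted output ✓; others ✗
Consistent faults: {g3 stuck-at-0, g3 inverted output, g4 stuck-at-1, g4 inverted output, g5 stuck-at-1, g5 inverted output, g6 stuck-at-0, g6 inverted output, g7 stuck-at-0, g7 inverted output, g8 stuck-at-1, g8 inverted output} — 12 in all.

12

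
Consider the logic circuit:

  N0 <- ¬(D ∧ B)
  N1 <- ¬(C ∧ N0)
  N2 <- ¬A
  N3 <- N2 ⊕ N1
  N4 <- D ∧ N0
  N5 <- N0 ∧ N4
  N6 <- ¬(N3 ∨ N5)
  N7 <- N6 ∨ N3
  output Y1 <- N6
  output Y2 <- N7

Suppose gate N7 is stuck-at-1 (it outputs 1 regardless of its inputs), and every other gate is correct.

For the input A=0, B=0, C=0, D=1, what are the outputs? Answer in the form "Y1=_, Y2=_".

Propagate with N7 forced: N0=1, N1=1, N2=1, N3=0, N4=1, N5=1, N6=0, N7=1 [stuck-at-1].
So the outputs are Y1=0, Y2=1. (Without the fault they would be Y1=0, Y2=0.)

Y1=0, Y2=1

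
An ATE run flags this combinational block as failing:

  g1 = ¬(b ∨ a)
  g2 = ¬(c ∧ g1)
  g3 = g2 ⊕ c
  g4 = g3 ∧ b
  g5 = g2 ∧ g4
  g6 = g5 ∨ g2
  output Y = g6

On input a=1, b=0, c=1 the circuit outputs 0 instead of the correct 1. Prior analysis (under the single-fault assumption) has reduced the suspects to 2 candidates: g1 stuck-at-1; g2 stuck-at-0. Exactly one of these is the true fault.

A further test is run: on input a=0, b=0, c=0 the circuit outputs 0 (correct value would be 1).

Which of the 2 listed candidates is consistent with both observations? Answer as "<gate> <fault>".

g2 stuck-at-0

Evaluate each candidate on input a=0, b=0, c=0:
  g1 stuck-at-1: g1=1 [stuck-at-1], g2=1, g3=1, g4=0, g5=0, g6=1 → 1 — eliminated
  g2 stuck-at-0: g1=1, g2=0 [stuck-at-0], g3=0, g4=0, g5=0, g6=0 → 0 — matches
Only g2 stuck-at-0 reproduces the observed 0.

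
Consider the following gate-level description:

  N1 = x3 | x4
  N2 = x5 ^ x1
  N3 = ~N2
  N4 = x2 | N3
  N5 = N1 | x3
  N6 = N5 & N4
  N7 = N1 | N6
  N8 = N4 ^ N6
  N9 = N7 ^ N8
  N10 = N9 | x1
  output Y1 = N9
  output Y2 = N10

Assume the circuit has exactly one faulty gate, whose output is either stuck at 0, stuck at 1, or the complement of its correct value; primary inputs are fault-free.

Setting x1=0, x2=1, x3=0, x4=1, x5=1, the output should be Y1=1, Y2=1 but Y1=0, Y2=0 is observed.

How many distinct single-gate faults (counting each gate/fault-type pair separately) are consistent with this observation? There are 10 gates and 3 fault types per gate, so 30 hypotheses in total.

10

Fault-free: N1=1, N2=1, N3=0, N4=1, N5=1, N6=1, N7=1, N8=0, N9=1, N10=1 → Y1=1, Y2=1. Observed Y1=0, Y2=0.
  N1: none of the 3 fault types match ✗
  N2: none of the 3 fault types match ✗
  N3: none of the 3 fault types match ✗
  N4: none of the 3 fault types match ✗
  N5: stuck-at-0, inverted output ✓; others ✗
  N6: stuck-at-0, inverted output ✓; others ✗
  N7: stuck-at-0, inverted output ✓; others ✗
  N8: stuck-at-1, inverted output ✓; others ✗
  N9: stuck-at-0, inverted output ✓; others ✗
  N10: none of the 3 fault types match ✗
Consistent faults: {N5 stuck-at-0, N5 inverted output, N6 stuck-at-0, N6 inverted output, N7 stuck-at-0, N7 inverted output, N8 stuck-at-1, N8 inverted output, N9 stuck-at-0, N9 inverted output} — 10 in all.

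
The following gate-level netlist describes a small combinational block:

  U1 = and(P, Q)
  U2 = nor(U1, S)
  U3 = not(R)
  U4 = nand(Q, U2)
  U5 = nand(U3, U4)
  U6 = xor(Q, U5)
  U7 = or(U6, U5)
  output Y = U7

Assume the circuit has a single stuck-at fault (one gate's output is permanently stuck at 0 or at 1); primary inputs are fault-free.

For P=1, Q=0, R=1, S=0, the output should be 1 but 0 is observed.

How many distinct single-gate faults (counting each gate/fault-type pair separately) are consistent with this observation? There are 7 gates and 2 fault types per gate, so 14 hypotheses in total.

Fault-free: U1=0, U2=1, U3=0, U4=1, U5=1, U6=1, U7=1 → 1. Observed 0.
  U1 stuck-at-0: output 1 ✗
  U1 stuck-at-1: output 1 ✗
  U2 stuck-at-0: output 1 ✗
  U2 stuck-at-1: output 1 ✗
  U3 stuck-at-0: output 1 ✗
  U3 stuck-at-1: output 0 ✓
  U4 stuck-at-0: output 1 ✗
  U4 stuck-at-1: output 1 ✗
  U5 stuck-at-0: output 0 ✓
  U5 stuck-at-1: output 1 ✗
  U6 stuck-at-0: output 1 ✗
  U6 stuck-at-1: output 1 ✗
  U7 stuck-at-0: output 0 ✓
  U7 stuck-at-1: output 1 ✗
Consistent faults: {U3 stuck-at-1, U5 stuck-at-0, U7 stuck-at-0} — 3 in all.

3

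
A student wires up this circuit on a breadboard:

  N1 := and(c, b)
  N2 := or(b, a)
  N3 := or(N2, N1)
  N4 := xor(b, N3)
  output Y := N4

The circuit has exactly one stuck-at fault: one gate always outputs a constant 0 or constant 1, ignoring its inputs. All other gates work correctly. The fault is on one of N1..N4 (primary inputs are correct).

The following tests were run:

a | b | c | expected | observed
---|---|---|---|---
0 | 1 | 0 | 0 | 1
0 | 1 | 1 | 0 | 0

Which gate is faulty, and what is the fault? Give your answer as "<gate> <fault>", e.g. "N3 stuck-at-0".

N2 stuck-at-0

Fault-free values for test 1 (a=0, b=1, c=0): N1=0, N2=1, N3=1, N4=0, giving Y=0. Observed 1.
Test 1: faults giving observed 1 are {N2 stuck-at-0, N3 stuck-at-0, N4 stuck-at-1}.
Test 2 (a=0, b=1, c=1): fault-free N1=1, N2=1, N3=1, N4=0 → 0; observed 0. Eliminates N3 stuck-at-0, N4 stuck-at-1.
Only N2 stuck-at-0 is consistent with every test.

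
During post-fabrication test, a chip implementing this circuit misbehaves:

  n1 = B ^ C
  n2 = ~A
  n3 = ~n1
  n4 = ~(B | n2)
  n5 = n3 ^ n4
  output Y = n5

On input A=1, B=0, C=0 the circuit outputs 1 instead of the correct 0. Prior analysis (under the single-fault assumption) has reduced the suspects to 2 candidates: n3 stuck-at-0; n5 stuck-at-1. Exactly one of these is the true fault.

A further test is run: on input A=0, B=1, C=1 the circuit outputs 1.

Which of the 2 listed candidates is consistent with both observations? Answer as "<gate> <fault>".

Evaluate each candidate on input A=0, B=1, C=1:
  n3 stuck-at-0: n1=0, n2=1, n3=0 [stuck-at-0], n4=0, n5=0 → 0 — eliminated
  n5 stuck-at-1: n1=0, n2=1, n3=1, n4=0, n5=1 [stuck-at-1] → 1 — matches
Only n5 stuck-at-1 reproduces the observed 1.

n5 stuck-at-1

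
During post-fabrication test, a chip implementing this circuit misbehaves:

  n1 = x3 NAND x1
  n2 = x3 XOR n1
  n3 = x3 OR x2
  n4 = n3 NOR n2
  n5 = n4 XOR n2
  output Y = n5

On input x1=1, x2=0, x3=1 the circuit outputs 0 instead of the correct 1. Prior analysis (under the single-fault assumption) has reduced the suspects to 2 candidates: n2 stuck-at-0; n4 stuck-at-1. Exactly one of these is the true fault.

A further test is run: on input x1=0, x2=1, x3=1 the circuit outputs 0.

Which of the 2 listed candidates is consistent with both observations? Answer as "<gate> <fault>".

n2 stuck-at-0

Evaluate each candidate on input x1=0, x2=1, x3=1:
  n2 stuck-at-0: n1=1, n2=0 [stuck-at-0], n3=1, n4=0, n5=0 → 0 — matches
  n4 stuck-at-1: n1=1, n2=0, n3=1, n4=1 [stuck-at-1], n5=1 → 1 — eliminated
Only n2 stuck-at-0 reproduces the observed 0.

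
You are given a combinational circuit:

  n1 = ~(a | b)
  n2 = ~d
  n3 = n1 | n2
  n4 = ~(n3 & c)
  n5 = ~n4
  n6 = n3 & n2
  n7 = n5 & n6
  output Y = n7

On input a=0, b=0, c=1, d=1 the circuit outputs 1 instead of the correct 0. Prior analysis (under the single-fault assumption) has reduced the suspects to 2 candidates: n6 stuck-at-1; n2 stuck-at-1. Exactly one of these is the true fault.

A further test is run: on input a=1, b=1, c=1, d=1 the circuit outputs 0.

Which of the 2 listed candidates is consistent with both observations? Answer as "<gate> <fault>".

n6 stuck-at-1

Evaluate each candidate on input a=1, b=1, c=1, d=1:
  n6 stuck-at-1: n1=0, n2=0, n3=0, n4=1, n5=0, n6=1 [stuck-at-1], n7=0 → 0 — matches
  n2 stuck-at-1: n1=0, n2=1 [stuck-at-1], n3=1, n4=0, n5=1, n6=1, n7=1 → 1 — eliminated
Only n6 stuck-at-1 reproduces the observed 0.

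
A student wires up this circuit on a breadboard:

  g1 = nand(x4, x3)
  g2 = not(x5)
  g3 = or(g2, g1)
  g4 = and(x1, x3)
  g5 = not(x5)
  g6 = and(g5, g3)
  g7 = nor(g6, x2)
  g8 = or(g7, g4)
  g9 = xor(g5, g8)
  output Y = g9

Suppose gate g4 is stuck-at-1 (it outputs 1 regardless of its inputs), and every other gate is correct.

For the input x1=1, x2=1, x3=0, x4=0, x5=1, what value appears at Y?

1

Propagate with g4 forced: g1=1, g2=0, g3=1, g4=1 [stuck-at-1], g5=0, g6=0, g7=0, g8=1, g9=1.
So Y = 1. (Without the fault it would be 0.)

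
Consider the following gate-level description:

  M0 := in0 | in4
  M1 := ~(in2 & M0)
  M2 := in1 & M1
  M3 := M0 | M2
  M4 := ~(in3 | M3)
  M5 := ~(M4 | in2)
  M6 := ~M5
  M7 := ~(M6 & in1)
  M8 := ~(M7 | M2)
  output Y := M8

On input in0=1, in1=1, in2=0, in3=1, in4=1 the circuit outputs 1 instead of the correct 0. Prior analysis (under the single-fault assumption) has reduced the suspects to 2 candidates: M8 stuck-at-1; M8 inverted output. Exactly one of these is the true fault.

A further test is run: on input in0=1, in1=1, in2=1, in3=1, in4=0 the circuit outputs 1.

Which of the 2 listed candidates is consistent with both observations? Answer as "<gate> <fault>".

M8 stuck-at-1

Evaluate each candidate on input in0=1, in1=1, in2=1, in3=1, in4=0:
  M8 stuck-at-1: M0=1, M1=0, M2=0, M3=1, M4=0, M5=0, M6=1, M7=0, M8=1 [stuck-at-1] → 1 — matches
  M8 inverted output: M0=1, M1=0, M2=0, M3=1, M4=0, M5=0, M6=1, M7=0, M8=0 [inverted output] → 0 — eliminated
Only M8 stuck-at-1 reproduces the observed 1.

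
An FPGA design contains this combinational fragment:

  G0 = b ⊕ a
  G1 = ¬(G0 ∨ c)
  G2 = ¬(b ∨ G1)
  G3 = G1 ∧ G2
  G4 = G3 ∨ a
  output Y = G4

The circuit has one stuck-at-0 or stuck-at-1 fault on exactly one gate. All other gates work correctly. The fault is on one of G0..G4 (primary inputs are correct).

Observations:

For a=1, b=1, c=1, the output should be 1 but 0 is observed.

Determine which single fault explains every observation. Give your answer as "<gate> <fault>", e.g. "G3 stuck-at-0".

G4 stuck-at-0

Fault-free values for test 1 (a=1, b=1, c=1): G0=0, G1=0, G2=0, G3=0, G4=1, giving Y=1. Observed 0.
Test 1: faults giving observed 0 are {G4 stuck-at-0}.
Only G4 stuck-at-0 is consistent with every test.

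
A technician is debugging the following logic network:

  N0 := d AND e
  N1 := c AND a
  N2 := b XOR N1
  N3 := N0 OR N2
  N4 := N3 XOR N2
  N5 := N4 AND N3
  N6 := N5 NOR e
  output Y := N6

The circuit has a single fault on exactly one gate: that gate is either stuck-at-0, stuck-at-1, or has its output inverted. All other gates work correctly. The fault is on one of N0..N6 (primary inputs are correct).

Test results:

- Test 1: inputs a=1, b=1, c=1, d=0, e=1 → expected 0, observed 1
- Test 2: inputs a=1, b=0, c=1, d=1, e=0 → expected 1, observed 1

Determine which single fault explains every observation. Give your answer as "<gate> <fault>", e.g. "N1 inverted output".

N6 stuck-at-1

Fault-free values for test 1 (a=1, b=1, c=1, d=0, e=1): N0=0, N1=1, N2=0, N3=0, N4=0, N5=0, N6=0, giving Y=0. Observed 1.
Test 1: faults giving observed 1 are {N6 stuck-at-1, N6 inverted output}.
Test 2 (a=1, b=0, c=1, d=1, e=0): fault-free N0=0, N1=1, N2=1, N3=1, N4=0, N5=0, N6=1 → 1; observed 1. Eliminates N6 inverted output.
Only N6 stuck-at-1 is consistent with every test.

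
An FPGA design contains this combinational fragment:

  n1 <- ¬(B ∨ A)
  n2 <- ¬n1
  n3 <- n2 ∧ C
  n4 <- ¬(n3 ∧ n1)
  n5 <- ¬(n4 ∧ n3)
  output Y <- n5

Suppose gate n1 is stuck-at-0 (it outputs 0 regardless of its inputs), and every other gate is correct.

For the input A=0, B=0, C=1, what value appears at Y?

Propagate with n1 forced: n1=0 [stuck-at-0], n2=1, n3=1, n4=1, n5=0.
So Y = 0. (Without the fault it would be 1.)

0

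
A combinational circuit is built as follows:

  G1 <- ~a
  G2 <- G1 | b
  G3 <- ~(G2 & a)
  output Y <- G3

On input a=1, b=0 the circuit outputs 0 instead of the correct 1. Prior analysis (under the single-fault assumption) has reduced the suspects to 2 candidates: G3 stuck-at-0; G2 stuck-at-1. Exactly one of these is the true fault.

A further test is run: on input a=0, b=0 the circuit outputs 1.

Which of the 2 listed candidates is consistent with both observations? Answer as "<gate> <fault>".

Evaluate each candidate on input a=0, b=0:
  G3 stuck-at-0: G1=1, G2=1, G3=0 [stuck-at-0] → 0 — eliminated
  G2 stuck-at-1: G1=1, G2=1 [stuck-at-1], G3=1 → 1 — matches
Only G2 stuck-at-1 reproduces the observed 1.

G2 stuck-at-1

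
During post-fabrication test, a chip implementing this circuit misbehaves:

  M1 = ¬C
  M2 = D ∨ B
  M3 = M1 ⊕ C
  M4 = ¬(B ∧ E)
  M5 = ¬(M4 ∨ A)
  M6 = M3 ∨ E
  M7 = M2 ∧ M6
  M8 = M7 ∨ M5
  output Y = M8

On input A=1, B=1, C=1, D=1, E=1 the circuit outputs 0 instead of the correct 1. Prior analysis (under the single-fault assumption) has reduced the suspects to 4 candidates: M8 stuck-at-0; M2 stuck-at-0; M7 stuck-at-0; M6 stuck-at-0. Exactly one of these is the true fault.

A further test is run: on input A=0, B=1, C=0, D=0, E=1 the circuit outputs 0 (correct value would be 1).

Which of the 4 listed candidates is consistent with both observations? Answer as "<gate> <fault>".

Evaluate each candidate on input A=0, B=1, C=0, D=0, E=1:
  M8 stuck-at-0: M1=1, M2=1, M3=1, M4=0, M5=1, M6=1, M7=1, M8=0 [stuck-at-0] → 0 — matches
  M2 stuck-at-0: M1=1, M2=0 [stuck-at-0], M3=1, M4=0, M5=1, M6=1, M7=0, M8=1 → 1 — eliminated
  M7 stuck-at-0: M1=1, M2=1, M3=1, M4=0, M5=1, M6=1, M7=0 [stuck-at-0], M8=1 → 1 — eliminated
  M6 stuck-at-0: M1=1, M2=1, M3=1, M4=0, M5=1, M6=0 [stuck-at-0], M7=0, M8=1 → 1 — eliminated
Only M8 stuck-at-0 reproduces the observed 0.

M8 stuck-at-0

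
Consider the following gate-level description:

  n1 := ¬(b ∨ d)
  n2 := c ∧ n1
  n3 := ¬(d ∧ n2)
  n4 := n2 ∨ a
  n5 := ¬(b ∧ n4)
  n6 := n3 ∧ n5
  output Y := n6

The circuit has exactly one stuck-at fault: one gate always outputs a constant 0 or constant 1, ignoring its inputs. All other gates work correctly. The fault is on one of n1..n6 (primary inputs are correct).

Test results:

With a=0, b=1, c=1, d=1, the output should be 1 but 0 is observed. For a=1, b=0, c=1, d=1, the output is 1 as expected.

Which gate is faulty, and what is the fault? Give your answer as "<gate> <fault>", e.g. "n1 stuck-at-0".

n4 stuck-at-1

Fault-free values for test 1 (a=0, b=1, c=1, d=1): n1=0, n2=0, n3=1, n4=0, n5=1, n6=1, giving Y=1. Observed 0.
Test 1: faults giving observed 0 are {n1 stuck-at-1, n2 stuck-at-1, n3 stuck-at-0, n4 stuck-at-1, n5 stuck-at-0, n6 stuck-at-0}.
Test 2 (a=1, b=0, c=1, d=1): fault-free n1=0, n2=0, n3=1, n4=1, n5=1, n6=1 → 1; observed 1. Eliminates n1 stuck-at-1, n2 stuck-at-1, n3 stuck-at-0, n5 stuck-at-0, n6 stuck-at-0.
Only n4 stuck-at-1 is consistent with every test.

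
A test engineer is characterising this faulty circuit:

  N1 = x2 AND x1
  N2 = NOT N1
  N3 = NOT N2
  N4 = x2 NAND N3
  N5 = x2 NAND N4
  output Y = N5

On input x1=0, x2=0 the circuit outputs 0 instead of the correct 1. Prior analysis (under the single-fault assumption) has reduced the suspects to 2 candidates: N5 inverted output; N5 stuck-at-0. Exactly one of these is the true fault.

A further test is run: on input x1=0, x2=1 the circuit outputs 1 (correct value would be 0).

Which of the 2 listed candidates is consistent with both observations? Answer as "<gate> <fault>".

N5 inverted output

Evaluate each candidate on input x1=0, x2=1:
  N5 inverted output: N1=0, N2=1, N3=0, N4=1, N5=1 [inverted output] → 1 — matches
  N5 stuck-at-0: N1=0, N2=1, N3=0, N4=1, N5=0 [stuck-at-0] → 0 — eliminated
Only N5 inverted output reproduces the observed 1.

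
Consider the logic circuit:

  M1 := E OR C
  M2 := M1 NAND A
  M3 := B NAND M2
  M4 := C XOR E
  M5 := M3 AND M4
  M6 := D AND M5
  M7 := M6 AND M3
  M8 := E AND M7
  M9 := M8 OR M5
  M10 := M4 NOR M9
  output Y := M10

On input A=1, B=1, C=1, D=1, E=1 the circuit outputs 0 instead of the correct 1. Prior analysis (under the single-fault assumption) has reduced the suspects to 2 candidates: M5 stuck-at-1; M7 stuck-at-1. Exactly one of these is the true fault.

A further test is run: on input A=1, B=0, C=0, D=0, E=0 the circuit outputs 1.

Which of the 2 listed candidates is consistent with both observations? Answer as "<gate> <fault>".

Evaluate each candidate on input A=1, B=0, C=0, D=0, E=0:
  M5 stuck-at-1: M1=0, M2=1, M3=1, M4=0, M5=1 [stuck-at-1], M6=0, M7=0, M8=0, M9=1, M10=0 → 0 — eliminated
  M7 stuck-at-1: M1=0, M2=1, M3=1, M4=0, M5=0, M6=0, M7=1 [stuck-at-1], M8=0, M9=0, M10=1 → 1 — matches
Only M7 stuck-at-1 reproduces the observed 1.

M7 stuck-at-1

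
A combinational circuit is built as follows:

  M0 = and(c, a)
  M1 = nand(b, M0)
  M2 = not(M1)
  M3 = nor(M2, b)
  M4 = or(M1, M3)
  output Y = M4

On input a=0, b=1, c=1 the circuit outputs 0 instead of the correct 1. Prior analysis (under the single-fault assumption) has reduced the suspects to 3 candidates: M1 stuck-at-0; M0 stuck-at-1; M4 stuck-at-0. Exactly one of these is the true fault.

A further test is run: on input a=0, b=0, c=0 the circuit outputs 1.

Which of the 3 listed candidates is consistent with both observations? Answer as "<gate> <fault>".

Evaluate each candidate on input a=0, b=0, c=0:
  M1 stuck-at-0: M0=0, M1=0 [stuck-at-0], M2=1, M3=0, M4=0 → 0 — eliminated
  M0 stuck-at-1: M0=1 [stuck-at-1], M1=1, M2=0, M3=1, M4=1 → 1 — matches
  M4 stuck-at-0: M0=0, M1=1, M2=0, M3=1, M4=0 [stuck-at-0] → 0 — eliminated
Only M0 stuck-at-1 reproduces the observed 1.

M0 stuck-at-1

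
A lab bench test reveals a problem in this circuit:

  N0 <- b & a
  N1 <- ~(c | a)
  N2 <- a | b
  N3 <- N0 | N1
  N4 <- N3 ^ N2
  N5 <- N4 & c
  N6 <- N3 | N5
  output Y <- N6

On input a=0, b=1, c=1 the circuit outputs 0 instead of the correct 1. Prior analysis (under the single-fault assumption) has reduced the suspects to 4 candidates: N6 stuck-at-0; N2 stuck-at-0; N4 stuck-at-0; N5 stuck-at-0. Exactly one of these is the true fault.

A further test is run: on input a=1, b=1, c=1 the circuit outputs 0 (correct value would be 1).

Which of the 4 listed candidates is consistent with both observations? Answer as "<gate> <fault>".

Evaluate each candidate on input a=1, b=1, c=1:
  N6 stuck-at-0: N0=1, N1=0, N2=1, N3=1, N4=0, N5=0, N6=0 [stuck-at-0] → 0 — matches
  N2 stuck-at-0: N0=1, N1=0, N2=0 [stuck-at-0], N3=1, N4=1, N5=1, N6=1 → 1 — eliminated
  N4 stuck-at-0: N0=1, N1=0, N2=1, N3=1, N4=0 [stuck-at-0], N5=0, N6=1 → 1 — eliminated
  N5 stuck-at-0: N0=1, N1=0, N2=1, N3=1, N4=0, N5=0 [stuck-at-0], N6=1 → 1 — eliminated
Only N6 stuck-at-0 reproduces the observed 0.

N6 stuck-at-0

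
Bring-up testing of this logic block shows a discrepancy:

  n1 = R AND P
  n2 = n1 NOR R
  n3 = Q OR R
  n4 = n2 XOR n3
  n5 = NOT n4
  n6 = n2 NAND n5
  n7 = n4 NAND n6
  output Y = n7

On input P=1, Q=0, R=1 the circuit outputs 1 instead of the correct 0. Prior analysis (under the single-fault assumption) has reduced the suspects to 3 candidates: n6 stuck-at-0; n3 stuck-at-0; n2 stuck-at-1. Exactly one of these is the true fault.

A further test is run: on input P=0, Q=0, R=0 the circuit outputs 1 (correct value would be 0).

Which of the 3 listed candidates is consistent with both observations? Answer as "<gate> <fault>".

Evaluate each candidate on input P=0, Q=0, R=0:
  n6 stuck-at-0: n1=0, n2=1, n3=0, n4=1, n5=0, n6=0 [stuck-at-0], n7=1 → 1 — matches
  n3 stuck-at-0: n1=0, n2=1, n3=0 [stuck-at-0], n4=1, n5=0, n6=1, n7=0 → 0 — eliminated
  n2 stuck-at-1: n1=0, n2=1 [stuck-at-1], n3=0, n4=1, n5=0, n6=1, n7=0 → 0 — eliminated
Only n6 stuck-at-0 reproduces the observed 1.

n6 stuck-at-0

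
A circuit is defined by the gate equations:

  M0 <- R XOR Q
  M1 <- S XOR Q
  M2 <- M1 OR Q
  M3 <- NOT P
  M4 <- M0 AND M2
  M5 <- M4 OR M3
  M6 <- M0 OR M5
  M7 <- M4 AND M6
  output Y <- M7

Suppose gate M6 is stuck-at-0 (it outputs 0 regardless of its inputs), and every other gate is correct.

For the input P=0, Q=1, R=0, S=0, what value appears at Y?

0

Propagate with M6 forced: M0=1, M1=1, M2=1, M3=1, M4=1, M5=1, M6=0 [stuck-at-0], M7=0.
So Y = 0. (Without the fault it would be 1.)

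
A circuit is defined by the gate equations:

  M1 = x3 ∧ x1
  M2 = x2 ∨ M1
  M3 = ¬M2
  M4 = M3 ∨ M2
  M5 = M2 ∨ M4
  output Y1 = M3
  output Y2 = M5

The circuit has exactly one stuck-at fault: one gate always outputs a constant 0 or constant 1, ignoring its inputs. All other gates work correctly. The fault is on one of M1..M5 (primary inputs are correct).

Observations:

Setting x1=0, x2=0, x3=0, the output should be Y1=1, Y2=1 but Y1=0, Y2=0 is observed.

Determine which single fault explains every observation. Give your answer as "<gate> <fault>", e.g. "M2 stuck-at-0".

Fault-free values for test 1 (x1=0, x2=0, x3=0): M1=0, M2=0, M3=1, M4=1, M5=1, giving Y1=1, Y2=1. Observed Y1=0, Y2=0.
Test 1: faults giving observed Y1=0, Y2=0 are {M3 stuck-at-0}.
Only M3 stuck-at-0 is consistent with every test.

M3 stuck-at-0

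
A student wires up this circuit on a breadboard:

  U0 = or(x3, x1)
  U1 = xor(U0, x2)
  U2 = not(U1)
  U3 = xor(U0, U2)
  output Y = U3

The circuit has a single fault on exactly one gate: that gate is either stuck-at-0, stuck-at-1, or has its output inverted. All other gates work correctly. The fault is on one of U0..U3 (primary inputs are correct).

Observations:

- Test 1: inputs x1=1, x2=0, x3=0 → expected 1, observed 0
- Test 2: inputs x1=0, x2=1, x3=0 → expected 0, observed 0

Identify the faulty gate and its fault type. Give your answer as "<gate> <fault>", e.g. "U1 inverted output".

U3 stuck-at-0

Fault-free values for test 1 (x1=1, x2=0, x3=0): U0=1, U1=1, U2=0, U3=1, giving Y=1. Observed 0.
Test 1: faults giving observed 0 are {U1 stuck-at-0, U1 inverted output, U2 stuck-at-1, U2 inverted output, U3 stuck-at-0, U3 inverted output}.
Test 2 (x1=0, x2=1, x3=0): fault-free U0=0, U1=1, U2=0, U3=0 → 0; observed 0. Eliminates U1 stuck-at-0, U1 inverted output, U2 stuck-at-1, U2 inverted output, U3 inverted output.
Only U3 stuck-at-0 is consistent with every test.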